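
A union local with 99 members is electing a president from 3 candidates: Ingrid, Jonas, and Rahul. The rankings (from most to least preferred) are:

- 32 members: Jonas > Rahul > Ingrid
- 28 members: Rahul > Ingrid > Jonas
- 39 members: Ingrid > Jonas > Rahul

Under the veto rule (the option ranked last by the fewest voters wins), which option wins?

Jonas

Last-place votes: Ingrid 32, Jonas 28, Rahul 39.
Jonas is ranked last by the fewest voters, so Jonas wins.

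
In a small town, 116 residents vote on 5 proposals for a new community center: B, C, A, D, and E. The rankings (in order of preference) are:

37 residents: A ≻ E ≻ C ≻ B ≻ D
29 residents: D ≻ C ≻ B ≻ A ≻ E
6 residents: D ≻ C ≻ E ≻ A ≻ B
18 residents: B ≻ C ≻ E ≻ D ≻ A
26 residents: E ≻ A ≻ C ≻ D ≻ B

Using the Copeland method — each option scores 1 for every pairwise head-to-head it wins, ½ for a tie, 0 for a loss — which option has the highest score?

A

B: loses to C, A, D, and E → score 0.
C: beats B and D; loses to A and E → score 2.
A: beats B, C, D, and E → score 4.
D: beats B; loses to C, A, and E → score 1.
E: beats B, C, and D; loses to A → score 3.
A has the best pairwise record.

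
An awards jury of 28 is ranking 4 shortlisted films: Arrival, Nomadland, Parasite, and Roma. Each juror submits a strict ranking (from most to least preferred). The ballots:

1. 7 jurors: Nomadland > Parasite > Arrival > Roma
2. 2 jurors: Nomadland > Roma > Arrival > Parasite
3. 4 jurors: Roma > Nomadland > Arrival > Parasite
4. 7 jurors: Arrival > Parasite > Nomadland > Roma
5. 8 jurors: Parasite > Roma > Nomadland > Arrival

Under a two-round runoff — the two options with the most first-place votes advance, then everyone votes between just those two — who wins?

Parasite

Round 1 first-place votes: Arrival 7, Nomadland 9, Parasite 8, Roma 4.
Nomadland and Parasite advance.
Runoff: Nomadland is preferred to Parasite by 13 voters; Parasite by 15.
Parasite wins the runoff.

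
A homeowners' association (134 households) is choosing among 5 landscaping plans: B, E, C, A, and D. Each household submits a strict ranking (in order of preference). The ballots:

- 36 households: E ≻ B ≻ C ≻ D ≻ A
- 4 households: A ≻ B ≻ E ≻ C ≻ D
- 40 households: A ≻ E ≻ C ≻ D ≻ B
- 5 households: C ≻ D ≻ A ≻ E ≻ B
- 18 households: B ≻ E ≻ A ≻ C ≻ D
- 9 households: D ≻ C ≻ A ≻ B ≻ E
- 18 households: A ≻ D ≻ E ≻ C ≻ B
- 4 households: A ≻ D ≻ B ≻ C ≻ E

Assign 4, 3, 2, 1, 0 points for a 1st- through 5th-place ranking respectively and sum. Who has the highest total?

E

B: 36·3 + 4·3 + 40·0 + 5·0 + 18·4 + 9·1 + 18·0 + 4·2 = 209
E: 36·4 + 4·2 + 40·3 + 5·1 + 18·3 + 9·0 + 18·2 + 4·0 = 367
C: 36·2 + 4·1 + 40·2 + 5·4 + 18·1 + 9·3 + 18·1 + 4·1 = 243
A: 36·0 + 4·4 + 40·4 + 5·2 + 18·2 + 9·2 + 18·4 + 4·4 = 328
D: 36·1 + 4·0 + 40·1 + 5·3 + 18·0 + 9·4 + 18·3 + 4·3 = 193
E has the highest Borda score (367).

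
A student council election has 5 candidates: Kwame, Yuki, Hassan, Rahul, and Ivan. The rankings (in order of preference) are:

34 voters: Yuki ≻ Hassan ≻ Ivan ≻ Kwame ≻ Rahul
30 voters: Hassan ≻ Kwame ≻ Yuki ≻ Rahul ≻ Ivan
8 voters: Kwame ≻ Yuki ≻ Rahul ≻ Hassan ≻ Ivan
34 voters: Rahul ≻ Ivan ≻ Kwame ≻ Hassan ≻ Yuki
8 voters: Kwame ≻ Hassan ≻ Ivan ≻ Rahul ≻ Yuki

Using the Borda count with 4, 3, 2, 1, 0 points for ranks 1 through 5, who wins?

Kwame: 34·1 + 30·3 + 8·4 + 34·2 + 8·4 = 256
Yuki: 34·4 + 30·2 + 8·3 + 34·0 + 8·0 = 220
Hassan: 34·3 + 30·4 + 8·1 + 34·1 + 8·3 = 288
Rahul: 34·0 + 30·1 + 8·2 + 34·4 + 8·1 = 190
Ivan: 34·2 + 30·0 + 8·0 + 34·3 + 8·2 = 186
Hassan has the highest Borda score (288).

Hassan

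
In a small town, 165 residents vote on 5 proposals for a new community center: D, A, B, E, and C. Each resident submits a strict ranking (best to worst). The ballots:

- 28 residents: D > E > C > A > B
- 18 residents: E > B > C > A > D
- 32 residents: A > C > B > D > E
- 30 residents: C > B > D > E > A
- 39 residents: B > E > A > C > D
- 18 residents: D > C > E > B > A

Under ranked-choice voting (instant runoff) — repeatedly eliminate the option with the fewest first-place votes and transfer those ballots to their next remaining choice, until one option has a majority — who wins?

B

Round 1: D 46, A 32, B 39, E 18, C 30. Eliminate E.
Round 2: D 46, A 32, B 57, C 30. Eliminate C.
Round 3: D 46, A 32, B 87. B has a majority.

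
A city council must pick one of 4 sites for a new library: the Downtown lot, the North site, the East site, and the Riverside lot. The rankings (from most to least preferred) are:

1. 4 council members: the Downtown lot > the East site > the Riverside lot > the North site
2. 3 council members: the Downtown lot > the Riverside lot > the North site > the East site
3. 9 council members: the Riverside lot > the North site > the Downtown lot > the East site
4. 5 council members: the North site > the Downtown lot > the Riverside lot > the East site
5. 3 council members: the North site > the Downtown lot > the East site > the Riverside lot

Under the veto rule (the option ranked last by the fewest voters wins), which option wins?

the Downtown lot

Last-place votes: the Downtown lot 0, the North site 4, the East site 17, the Riverside lot 3.
the Downtown lot is ranked last by the fewest voters, so the Downtown lot wins.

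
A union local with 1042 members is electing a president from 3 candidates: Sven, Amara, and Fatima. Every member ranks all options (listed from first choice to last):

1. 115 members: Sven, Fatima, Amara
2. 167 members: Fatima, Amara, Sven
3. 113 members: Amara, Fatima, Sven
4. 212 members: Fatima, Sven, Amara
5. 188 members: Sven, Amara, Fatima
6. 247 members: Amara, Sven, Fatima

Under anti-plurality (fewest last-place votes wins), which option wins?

Last-place votes: Sven 280, Amara 327, Fatima 435.
Sven is ranked last by the fewest voters, so Sven wins.

Sven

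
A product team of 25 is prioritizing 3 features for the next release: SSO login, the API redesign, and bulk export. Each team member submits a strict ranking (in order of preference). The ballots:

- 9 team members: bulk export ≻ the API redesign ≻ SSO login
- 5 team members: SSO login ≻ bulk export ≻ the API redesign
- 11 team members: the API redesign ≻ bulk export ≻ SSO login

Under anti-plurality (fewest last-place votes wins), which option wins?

Last-place votes: SSO login 20, the API redesign 5, bulk export 0.
bulk export is ranked last by the fewest voters, so bulk export wins.

bulk export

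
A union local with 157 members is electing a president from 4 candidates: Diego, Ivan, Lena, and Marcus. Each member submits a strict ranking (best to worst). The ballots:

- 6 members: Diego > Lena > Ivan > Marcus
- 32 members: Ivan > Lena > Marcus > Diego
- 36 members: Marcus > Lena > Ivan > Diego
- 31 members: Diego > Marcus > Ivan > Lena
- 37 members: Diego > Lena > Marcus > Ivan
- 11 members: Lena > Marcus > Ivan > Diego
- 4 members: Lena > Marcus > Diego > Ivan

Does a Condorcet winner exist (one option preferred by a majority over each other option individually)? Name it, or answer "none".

Lena

Lena vs Diego: 83–74 for Lena.
Lena vs Ivan: 94–63 for Lena.
Lena vs Marcus: 90–67 for Lena.
Lena beats every other option head-to-head.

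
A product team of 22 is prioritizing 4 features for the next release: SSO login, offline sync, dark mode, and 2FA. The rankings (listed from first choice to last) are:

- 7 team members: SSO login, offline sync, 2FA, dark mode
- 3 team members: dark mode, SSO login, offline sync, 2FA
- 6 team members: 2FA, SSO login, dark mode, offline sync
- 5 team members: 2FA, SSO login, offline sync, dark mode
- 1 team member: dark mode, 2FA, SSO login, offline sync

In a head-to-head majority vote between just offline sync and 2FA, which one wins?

Voters preferring offline sync to 2FA: 10; preferring 2FA to offline sync: 12.
2FA wins the head-to-head.

2FA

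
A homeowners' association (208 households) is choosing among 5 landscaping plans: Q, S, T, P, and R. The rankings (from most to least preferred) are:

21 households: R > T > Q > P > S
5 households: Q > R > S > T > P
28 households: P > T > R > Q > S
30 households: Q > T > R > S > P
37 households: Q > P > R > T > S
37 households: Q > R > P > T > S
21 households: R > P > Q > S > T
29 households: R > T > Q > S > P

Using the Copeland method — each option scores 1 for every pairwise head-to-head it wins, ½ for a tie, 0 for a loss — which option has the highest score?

Q

Q: beats S, T, P, and R → score 4.
S: loses to Q, T, P, and R → score 0.
T: beats S; loses to Q, P, and R → score 1.
P: beats S and T; loses to Q and R → score 2.
R: beats S, T, and P; loses to Q → score 3.
Q has the best pairwise record.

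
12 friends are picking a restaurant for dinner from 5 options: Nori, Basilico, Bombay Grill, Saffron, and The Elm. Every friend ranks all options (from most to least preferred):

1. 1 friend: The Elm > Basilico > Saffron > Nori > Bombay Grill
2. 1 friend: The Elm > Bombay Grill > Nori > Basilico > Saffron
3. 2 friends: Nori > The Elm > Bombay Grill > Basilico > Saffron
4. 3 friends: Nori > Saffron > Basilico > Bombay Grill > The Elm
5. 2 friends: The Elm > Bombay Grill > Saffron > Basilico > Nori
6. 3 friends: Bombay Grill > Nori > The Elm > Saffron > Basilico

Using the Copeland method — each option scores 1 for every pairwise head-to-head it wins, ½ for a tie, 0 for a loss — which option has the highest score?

Nori: beats Basilico, Saffron, and The Elm; ties Bombay Grill → score 3.5.
Basilico: loses to Nori, Bombay Grill, Saffron, and The Elm → score 0.
Bombay Grill: beats Basilico and Saffron; ties Nori and The Elm → score 3.
Saffron: beats Basilico; loses to Nori, Bombay Grill, and The Elm → score 1.
The Elm: beats Basilico and Saffron; ties Bombay Grill; loses to Nori → score 2.5.
Nori has the best pairwise record.

Nori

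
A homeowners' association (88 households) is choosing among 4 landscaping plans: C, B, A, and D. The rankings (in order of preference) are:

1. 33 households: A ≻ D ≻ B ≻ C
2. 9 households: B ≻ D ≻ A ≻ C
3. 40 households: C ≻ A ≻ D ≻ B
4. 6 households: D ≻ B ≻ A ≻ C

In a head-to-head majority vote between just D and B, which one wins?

Voters preferring D to B: 79; preferring B to D: 9.
D wins the head-to-head.

D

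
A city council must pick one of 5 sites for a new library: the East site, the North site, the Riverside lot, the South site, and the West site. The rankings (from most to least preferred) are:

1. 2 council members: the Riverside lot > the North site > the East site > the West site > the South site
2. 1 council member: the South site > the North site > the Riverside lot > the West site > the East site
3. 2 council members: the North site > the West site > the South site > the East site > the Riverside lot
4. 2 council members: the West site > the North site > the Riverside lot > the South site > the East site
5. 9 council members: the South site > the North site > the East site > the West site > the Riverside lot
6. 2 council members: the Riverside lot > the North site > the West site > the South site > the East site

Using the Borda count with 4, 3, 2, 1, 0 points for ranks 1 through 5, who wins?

the East site: 2·2 + 1·0 + 2·1 + 2·0 + 9·2 + 2·0 = 24
the North site: 2·3 + 1·3 + 2·4 + 2·3 + 9·3 + 2·3 = 56
the Riverside lot: 2·4 + 1·2 + 2·0 + 2·2 + 9·0 + 2·4 = 22
the South site: 2·0 + 1·4 + 2·2 + 2·1 + 9·4 + 2·1 = 48
the West site: 2·1 + 1·1 + 2·3 + 2·4 + 9·1 + 2·2 = 30
the North site has the highest Borda score (56).

the North site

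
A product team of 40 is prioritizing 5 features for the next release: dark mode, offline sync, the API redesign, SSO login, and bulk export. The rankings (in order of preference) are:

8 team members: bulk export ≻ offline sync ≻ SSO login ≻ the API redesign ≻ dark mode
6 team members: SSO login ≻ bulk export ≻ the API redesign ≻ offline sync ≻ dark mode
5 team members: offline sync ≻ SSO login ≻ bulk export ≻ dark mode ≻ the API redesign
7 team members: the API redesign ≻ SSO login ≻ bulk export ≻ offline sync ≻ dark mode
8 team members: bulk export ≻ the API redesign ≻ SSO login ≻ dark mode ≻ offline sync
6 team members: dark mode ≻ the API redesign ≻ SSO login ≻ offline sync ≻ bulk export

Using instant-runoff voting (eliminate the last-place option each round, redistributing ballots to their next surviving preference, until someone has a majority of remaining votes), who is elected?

Round 1: dark mode 6, offline sync 5, the API redesign 7, SSO login 6, bulk export 16. Eliminate offline sync.
Round 2: dark mode 6, the API redesign 7, SSO login 11, bulk export 16. Eliminate dark mode.
Round 3: the API redesign 13, SSO login 11, bulk export 16. Eliminate SSO login.
Round 4: the API redesign 13, bulk export 27. Bulk export has a majority.

bulk export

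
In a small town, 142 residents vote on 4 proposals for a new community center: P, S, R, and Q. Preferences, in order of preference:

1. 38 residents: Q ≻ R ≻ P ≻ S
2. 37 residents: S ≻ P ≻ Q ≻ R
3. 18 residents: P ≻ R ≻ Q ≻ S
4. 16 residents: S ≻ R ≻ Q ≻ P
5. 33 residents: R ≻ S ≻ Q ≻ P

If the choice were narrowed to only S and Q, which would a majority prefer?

Voters preferring S to Q: 86; preferring Q to S: 56.
S wins the head-to-head.

S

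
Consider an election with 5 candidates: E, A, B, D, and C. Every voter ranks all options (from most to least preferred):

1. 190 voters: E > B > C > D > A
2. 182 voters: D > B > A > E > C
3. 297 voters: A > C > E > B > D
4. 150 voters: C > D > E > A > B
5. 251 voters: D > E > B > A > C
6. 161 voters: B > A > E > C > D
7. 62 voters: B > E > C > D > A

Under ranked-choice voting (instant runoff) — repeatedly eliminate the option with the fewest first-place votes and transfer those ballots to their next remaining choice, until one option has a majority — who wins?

Round 1: E 190, A 297, B 223, D 433, C 150. Eliminate C.
Round 2: E 190, A 297, B 223, D 583. Eliminate E.
Round 3: A 297, B 413, D 583. Eliminate A.
Round 4: B 710, D 583. B has a majority.

B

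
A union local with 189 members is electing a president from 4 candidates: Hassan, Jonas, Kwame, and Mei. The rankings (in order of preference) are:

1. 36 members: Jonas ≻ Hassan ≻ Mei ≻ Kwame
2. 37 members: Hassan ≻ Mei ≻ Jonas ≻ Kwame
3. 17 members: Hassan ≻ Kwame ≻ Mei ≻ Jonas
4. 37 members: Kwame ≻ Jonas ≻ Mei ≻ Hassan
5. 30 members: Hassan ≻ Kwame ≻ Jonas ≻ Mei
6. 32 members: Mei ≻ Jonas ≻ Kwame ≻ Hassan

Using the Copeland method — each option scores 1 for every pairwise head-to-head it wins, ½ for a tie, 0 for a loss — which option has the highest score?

Jonas

Hassan: beats Kwame and Mei; loses to Jonas → score 2.
Jonas: beats Hassan, Kwame, and Mei → score 3.
Kwame: loses to Hassan, Jonas, and Mei → score 0.
Mei: beats Kwame; loses to Hassan and Jonas → score 1.
Jonas has the best pairwise record.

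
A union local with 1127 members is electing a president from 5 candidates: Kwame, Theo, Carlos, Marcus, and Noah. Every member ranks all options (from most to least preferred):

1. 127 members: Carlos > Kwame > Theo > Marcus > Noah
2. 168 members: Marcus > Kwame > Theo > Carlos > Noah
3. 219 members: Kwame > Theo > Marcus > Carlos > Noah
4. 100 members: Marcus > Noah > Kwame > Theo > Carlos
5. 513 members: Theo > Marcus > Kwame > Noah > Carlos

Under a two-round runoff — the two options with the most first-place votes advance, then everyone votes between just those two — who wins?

Round 1 first-place votes: Kwame 219, Theo 513, Carlos 127, Marcus 268, Noah 0.
Theo and Marcus advance.
Runoff: Theo is preferred to Marcus by 859 voters; Marcus by 268.
Theo wins the runoff.

Theo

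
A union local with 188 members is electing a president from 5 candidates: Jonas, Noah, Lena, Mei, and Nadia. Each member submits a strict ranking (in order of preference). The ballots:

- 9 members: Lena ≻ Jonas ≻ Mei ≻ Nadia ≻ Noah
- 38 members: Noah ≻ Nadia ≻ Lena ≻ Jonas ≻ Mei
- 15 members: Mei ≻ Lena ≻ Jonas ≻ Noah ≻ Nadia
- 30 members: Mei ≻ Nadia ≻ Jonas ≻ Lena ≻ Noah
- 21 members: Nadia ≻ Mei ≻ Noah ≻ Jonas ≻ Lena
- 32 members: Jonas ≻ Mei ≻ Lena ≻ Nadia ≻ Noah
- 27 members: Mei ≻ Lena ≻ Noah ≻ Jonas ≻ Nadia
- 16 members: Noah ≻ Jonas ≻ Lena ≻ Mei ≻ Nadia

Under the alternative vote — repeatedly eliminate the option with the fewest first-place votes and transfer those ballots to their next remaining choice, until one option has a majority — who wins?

Mei

Round 1: Jonas 32, Noah 54, Lena 9, Mei 72, Nadia 21. Eliminate Lena.
Round 2: Jonas 41, Noah 54, Mei 72, Nadia 21. Eliminate Nadia.
Round 3: Jonas 41, Noah 54, Mei 93. Eliminate Jonas.
Round 4: Noah 54, Mei 134. Mei has a majority.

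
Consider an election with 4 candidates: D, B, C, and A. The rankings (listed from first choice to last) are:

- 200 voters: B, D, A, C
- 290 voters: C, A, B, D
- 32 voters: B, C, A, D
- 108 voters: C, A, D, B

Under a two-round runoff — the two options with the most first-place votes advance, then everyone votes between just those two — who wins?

Round 1 first-place votes: D 0, B 232, C 398, A 0.
C and B advance.
Runoff: C is preferred to B by 398 voters; B by 232.
C wins the runoff.

C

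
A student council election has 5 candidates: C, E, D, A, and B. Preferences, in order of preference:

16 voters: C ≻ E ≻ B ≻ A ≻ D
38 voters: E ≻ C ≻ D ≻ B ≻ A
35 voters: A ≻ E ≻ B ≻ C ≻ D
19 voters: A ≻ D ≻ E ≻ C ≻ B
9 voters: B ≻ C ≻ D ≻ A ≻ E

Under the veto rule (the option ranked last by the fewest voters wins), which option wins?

Last-place votes: C 0, E 9, D 51, A 38, B 19.
C is ranked last by the fewest voters, so C wins.

C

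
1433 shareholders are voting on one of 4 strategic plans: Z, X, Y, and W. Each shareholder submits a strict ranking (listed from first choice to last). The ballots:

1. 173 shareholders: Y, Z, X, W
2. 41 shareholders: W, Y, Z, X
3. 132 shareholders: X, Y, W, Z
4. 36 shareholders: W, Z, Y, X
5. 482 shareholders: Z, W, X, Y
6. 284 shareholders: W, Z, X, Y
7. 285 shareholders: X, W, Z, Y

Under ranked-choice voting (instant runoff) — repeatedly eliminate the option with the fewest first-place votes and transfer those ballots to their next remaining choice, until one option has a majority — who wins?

Round 1: Z 482, X 417, Y 173, W 361. Eliminate Y.
Round 2: Z 655, X 417, W 361. Eliminate W.
Round 3: Z 1016, X 417. Z has a majority.

Z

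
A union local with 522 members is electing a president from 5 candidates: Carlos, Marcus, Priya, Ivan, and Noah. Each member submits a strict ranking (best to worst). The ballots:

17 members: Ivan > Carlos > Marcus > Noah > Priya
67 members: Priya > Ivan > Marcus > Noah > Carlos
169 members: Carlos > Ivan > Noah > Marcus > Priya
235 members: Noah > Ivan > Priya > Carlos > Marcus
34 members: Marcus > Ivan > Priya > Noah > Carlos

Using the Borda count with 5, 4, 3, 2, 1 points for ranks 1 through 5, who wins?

Ivan

Carlos: 17·4 + 67·1 + 169·5 + 235·2 + 34·1 = 1484
Marcus: 17·3 + 67·3 + 169·2 + 235·1 + 34·5 = 995
Priya: 17·1 + 67·5 + 169·1 + 235·3 + 34·3 = 1328
Ivan: 17·5 + 67·4 + 169·4 + 235·4 + 34·4 = 2105
Noah: 17·2 + 67·2 + 169·3 + 235·5 + 34·2 = 1918
Ivan has the highest Borda score (2105).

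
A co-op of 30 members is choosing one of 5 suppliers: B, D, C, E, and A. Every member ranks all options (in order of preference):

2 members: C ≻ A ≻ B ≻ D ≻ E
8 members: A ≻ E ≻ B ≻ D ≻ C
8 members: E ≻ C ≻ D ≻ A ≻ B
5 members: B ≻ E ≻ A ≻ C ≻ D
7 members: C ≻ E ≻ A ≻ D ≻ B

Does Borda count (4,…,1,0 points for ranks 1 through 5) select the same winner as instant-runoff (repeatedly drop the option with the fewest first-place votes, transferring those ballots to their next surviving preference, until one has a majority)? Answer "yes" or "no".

yes

Borda — scores: B 40, D 33, C 65, E 92, A 70. Winner: E.
Instant-runoff — R1 B 5, D 0, C 9, E 8, A 8 (D out); R2 B 5, C 9, E 8, A 8 (B out); R3 C 9, E 13, A 8 (A out); R4 C 9, E 21 (E winner). Winner: E.
The two methods agree.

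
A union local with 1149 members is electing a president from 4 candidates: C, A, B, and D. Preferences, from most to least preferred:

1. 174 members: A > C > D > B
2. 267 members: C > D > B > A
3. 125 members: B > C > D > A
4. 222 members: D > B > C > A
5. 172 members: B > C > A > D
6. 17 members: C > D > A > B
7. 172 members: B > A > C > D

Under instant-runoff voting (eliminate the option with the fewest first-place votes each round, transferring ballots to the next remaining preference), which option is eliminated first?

Round 1: C 284, A 174, B 469, D 222. Eliminate A.

A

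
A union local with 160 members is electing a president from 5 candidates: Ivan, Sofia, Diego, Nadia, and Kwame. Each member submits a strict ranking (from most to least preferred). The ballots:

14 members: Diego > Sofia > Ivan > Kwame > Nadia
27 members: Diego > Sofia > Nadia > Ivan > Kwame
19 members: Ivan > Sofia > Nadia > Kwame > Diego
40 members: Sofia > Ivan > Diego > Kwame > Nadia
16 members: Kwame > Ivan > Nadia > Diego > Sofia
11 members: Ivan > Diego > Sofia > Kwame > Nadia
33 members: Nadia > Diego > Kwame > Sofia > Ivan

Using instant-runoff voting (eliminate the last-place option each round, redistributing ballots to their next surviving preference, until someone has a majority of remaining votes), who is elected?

Round 1: Ivan 30, Sofia 40, Diego 41, Nadia 33, Kwame 16. Eliminate Kwame.
Round 2: Ivan 46, Sofia 40, Diego 41, Nadia 33. Eliminate Nadia.
Round 3: Ivan 46, Sofia 40, Diego 74. Eliminate Sofia.
Round 4: Ivan 86, Diego 74. Ivan has a majority.

Ivan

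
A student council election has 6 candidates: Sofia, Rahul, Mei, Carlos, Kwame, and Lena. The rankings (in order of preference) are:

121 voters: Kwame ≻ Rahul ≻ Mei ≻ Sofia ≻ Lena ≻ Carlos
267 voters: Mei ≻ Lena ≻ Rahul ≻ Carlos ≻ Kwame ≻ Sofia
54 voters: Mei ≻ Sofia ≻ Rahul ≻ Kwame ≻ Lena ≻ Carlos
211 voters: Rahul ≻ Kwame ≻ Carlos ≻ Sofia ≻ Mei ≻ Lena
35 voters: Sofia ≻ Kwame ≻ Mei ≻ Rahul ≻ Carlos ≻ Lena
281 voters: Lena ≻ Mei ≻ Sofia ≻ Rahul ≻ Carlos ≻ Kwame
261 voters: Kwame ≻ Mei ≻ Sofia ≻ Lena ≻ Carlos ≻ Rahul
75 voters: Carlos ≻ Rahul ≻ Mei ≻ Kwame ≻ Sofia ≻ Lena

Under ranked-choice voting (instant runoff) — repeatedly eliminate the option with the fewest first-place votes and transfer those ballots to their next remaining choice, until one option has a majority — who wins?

Mei

Round 1: Sofia 35, Rahul 211, Mei 321, Carlos 75, Kwame 382, Lena 281. Eliminate Sofia.
Round 2: Rahul 211, Mei 321, Carlos 75, Kwame 417, Lena 281. Eliminate Carlos.
Round 3: Rahul 286, Mei 321, Kwame 417, Lena 281. Eliminate Lena.
Round 4: Rahul 286, Mei 602, Kwame 417. Eliminate Rahul.
Round 5: Mei 677, Kwame 628. Mei has a majority.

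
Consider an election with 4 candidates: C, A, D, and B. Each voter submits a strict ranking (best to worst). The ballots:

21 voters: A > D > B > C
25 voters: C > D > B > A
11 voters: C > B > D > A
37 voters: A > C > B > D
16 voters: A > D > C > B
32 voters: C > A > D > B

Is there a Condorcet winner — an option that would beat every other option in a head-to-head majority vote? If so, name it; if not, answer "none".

A vs C: 74–68 for A.
A vs D: 106–36 for A.
A vs B: 106–36 for A.
A beats every other option head-to-head.

A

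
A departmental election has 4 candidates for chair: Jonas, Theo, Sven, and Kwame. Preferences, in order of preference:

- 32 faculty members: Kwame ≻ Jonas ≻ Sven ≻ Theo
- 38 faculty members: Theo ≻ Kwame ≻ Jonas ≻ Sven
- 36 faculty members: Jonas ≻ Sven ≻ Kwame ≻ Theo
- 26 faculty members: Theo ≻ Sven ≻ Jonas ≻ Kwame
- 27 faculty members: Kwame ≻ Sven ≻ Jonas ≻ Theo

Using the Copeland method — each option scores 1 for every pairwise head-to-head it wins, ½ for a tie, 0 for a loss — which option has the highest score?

Kwame

Jonas: beats Theo and Sven; loses to Kwame → score 2.
Theo: loses to Jonas, Sven, and Kwame → score 0.
Sven: beats Theo; loses to Jonas and Kwame → score 1.
Kwame: beats Jonas, Theo, and Sven → score 3.
Kwame has the best pairwise record.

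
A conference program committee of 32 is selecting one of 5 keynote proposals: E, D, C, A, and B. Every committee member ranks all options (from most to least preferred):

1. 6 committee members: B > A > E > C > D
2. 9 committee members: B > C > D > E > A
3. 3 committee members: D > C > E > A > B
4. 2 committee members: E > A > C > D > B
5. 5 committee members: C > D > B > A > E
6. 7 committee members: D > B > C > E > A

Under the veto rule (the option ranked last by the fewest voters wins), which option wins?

C

Last-place votes: E 5, D 6, C 0, A 16, B 5.
C is ranked last by the fewest voters, so C wins.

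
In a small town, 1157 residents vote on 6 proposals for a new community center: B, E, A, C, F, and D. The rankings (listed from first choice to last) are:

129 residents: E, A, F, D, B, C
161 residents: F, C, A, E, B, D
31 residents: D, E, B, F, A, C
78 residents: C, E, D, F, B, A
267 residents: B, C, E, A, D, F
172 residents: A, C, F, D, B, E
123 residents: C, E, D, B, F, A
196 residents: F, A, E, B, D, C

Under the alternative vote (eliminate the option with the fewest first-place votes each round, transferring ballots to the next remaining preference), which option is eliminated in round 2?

E

Round 1: B 267, E 129, A 172, C 201, F 357, D 31. Eliminate D.
Round 2: B 267, E 160, A 172, C 201, F 357. Eliminate E.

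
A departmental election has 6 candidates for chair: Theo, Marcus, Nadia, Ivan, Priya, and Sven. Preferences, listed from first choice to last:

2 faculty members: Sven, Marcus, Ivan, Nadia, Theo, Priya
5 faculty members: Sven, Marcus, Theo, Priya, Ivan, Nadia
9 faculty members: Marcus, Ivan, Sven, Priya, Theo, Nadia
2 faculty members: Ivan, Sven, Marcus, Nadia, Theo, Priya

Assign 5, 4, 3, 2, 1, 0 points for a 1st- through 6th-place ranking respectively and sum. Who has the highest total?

Theo: 2·1 + 5·3 + 9·1 + 2·1 = 28
Marcus: 2·4 + 5·4 + 9·5 + 2·3 = 79
Nadia: 2·2 + 5·0 + 9·0 + 2·2 = 8
Ivan: 2·3 + 5·1 + 9·4 + 2·5 = 57
Priya: 2·0 + 5·2 + 9·2 + 2·0 = 28
Sven: 2·5 + 5·5 + 9·3 + 2·4 = 70
Marcus has the highest Borda score (79).

Marcus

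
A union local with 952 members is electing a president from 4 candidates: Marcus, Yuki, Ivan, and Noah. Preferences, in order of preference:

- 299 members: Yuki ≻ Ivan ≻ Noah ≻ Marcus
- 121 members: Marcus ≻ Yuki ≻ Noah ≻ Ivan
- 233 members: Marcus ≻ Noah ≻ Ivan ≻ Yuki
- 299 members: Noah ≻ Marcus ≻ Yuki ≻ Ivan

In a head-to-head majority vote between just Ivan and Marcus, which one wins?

Voters preferring Ivan to Marcus: 299; preferring Marcus to Ivan: 653.
Marcus wins the head-to-head.

Marcus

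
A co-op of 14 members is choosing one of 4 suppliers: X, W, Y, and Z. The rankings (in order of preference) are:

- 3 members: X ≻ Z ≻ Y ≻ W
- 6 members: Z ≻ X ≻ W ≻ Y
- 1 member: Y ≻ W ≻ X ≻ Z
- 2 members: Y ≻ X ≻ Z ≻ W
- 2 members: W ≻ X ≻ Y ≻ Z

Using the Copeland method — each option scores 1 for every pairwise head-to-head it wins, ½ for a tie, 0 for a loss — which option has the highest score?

X: beats W, Y, and Z → score 3.
W: beats Y; loses to X and Z → score 1.
Y: loses to X, W, and Z → score 0.
Z: beats W and Y; loses to X → score 2.
X has the best pairwise record.

X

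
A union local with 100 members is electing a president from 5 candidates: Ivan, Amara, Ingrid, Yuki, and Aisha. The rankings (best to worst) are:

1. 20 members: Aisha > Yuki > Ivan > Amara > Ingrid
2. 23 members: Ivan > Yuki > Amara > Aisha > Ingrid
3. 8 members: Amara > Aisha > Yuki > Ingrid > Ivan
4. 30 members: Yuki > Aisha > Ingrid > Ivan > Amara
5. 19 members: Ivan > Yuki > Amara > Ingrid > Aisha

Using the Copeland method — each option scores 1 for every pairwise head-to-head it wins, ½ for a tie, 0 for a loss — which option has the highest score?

Yuki

Ivan: beats Amara and Ingrid; loses to Yuki and Aisha → score 2.
Amara: beats Ingrid; ties Aisha; loses to Ivan and Yuki → score 1.5.
Ingrid: loses to Ivan, Amara, Yuki, and Aisha → score 0.
Yuki: beats Ivan, Amara, Ingrid, and Aisha → score 4.
Aisha: beats Ivan and Ingrid; ties Amara; loses to Yuki → score 2.5.
Yuki has the best pairwise record.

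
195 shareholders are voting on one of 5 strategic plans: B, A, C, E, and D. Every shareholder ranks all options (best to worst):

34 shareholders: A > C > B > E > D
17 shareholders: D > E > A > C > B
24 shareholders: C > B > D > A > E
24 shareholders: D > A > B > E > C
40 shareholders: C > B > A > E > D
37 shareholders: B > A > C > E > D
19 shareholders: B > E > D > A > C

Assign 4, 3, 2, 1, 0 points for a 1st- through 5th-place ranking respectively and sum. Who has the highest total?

B: 34·2 + 17·0 + 24·3 + 24·2 + 40·3 + 37·4 + 19·4 = 532
A: 34·4 + 17·2 + 24·1 + 24·3 + 40·2 + 37·3 + 19·1 = 476
C: 34·3 + 17·1 + 24·4 + 24·0 + 40·4 + 37·2 + 19·0 = 449
E: 34·1 + 17·3 + 24·0 + 24·1 + 40·1 + 37·1 + 19·3 = 243
D: 34·0 + 17·4 + 24·2 + 24·4 + 40·0 + 37·0 + 19·2 = 250
B has the highest Borda score (532).

B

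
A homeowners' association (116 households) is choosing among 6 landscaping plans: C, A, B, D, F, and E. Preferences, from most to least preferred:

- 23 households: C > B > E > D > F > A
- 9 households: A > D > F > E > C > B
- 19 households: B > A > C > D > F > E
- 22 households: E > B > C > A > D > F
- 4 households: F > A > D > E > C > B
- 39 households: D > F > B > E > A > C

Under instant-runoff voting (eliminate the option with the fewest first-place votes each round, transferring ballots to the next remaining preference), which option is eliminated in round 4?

E

Round 1: C 23, A 9, B 19, D 39, F 4, E 22. Eliminate F.
Round 2: C 23, A 13, B 19, D 39, E 22. Eliminate A.
Round 3: C 23, B 19, D 52, E 22. Eliminate B.
Round 4: C 42, D 52, E 22. Eliminate E.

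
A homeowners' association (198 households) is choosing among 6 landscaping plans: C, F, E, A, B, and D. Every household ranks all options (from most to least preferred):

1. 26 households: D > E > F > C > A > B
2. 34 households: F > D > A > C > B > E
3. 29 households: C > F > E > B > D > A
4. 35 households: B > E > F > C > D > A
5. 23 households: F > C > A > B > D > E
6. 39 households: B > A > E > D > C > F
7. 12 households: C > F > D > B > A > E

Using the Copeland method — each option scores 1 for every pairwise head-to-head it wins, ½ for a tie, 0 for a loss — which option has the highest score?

F

C: beats A and B; ties D; loses to F and E → score 2.5.
F: beats C, A, B, and D; loses to E → score 4.
E: beats C, F, and D; loses to A and B → score 3.
A: beats E; loses to C, F, B, and D → score 1.
B: beats E, A, and D; loses to C and F → score 3.
D: beats A; ties C; loses to F, E, and B → score 1.5.
F has the best pairwise record.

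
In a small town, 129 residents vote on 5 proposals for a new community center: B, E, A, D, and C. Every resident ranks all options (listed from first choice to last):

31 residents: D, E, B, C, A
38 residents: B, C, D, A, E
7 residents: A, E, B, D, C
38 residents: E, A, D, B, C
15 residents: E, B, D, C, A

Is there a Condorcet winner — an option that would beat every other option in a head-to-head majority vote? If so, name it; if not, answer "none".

D

D vs B: 69–60 for D.
D vs E: 69–60 for D.
D vs A: 84–45 for D.
D vs C: 91–38 for D.
D beats every other option head-to-head.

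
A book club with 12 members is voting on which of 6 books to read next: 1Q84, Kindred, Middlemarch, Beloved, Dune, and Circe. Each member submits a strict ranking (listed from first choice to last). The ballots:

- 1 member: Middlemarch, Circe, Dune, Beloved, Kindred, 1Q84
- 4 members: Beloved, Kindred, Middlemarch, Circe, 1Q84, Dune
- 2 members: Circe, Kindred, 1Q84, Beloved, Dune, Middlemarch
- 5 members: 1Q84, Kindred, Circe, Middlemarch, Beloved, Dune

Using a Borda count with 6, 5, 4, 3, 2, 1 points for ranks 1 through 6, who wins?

Kindred

1Q84: 1·1 + 4·2 + 2·4 + 5·6 = 47
Kindred: 1·2 + 4·5 + 2·5 + 5·5 = 57
Middlemarch: 1·6 + 4·4 + 2·1 + 5·3 = 39
Beloved: 1·3 + 4·6 + 2·3 + 5·2 = 43
Dune: 1·4 + 4·1 + 2·2 + 5·1 = 17
Circe: 1·5 + 4·3 + 2·6 + 5·4 = 49
Kindred has the highest Borda score (57).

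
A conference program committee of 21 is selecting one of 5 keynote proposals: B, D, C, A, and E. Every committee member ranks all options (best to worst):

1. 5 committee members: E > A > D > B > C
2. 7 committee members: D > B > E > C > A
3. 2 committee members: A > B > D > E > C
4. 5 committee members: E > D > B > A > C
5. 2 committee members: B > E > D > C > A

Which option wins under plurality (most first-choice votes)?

E

First-place votes: B 2, D 7, C 0, A 2, E 10.
E has the most first-place votes.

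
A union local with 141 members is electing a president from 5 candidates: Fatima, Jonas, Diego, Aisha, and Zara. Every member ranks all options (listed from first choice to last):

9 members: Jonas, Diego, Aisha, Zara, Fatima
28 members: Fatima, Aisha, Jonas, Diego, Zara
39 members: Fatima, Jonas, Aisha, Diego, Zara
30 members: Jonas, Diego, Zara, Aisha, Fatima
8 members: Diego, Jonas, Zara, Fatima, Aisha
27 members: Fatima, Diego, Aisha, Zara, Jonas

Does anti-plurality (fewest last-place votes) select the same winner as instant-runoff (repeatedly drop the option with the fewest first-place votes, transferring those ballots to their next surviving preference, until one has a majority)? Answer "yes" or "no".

no

Anti-plurality — last-place votes: Fatima 39, Jonas 27, Diego 0, Aisha 8, Zara 67. Winner: Diego.
Instant-runoff — R1 Fatima 94, Jonas 39, Diego 8, Aisha 0, Zara 0 (Fatima winner). Winner: Fatima.
The two methods disagree.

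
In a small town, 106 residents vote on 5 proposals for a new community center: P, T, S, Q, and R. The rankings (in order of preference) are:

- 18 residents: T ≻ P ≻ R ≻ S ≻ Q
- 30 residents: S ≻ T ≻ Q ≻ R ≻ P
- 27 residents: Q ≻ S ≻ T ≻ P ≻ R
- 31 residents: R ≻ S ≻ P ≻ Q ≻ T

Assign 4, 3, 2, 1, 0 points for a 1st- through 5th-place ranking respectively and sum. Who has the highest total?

S

P: 18·3 + 30·0 + 27·1 + 31·2 = 143
T: 18·4 + 30·3 + 27·2 + 31·0 = 216
S: 18·1 + 30·4 + 27·3 + 31·3 = 312
Q: 18·0 + 30·2 + 27·4 + 31·1 = 199
R: 18·2 + 30·1 + 27·0 + 31·4 = 190
S has the highest Borda score (312).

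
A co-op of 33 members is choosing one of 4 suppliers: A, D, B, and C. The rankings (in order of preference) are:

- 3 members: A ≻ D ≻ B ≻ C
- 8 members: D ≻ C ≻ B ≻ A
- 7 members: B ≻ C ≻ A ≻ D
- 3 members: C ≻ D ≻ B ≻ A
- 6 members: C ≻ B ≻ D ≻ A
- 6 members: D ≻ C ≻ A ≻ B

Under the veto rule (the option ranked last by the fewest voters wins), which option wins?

Last-place votes: A 17, D 7, B 6, C 3.
C is ranked last by the fewest voters, so C wins.

C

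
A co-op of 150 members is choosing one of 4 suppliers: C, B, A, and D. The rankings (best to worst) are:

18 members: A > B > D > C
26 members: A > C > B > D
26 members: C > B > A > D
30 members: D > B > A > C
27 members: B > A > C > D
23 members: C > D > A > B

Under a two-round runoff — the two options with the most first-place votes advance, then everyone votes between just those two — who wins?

A

Round 1 first-place votes: C 49, B 27, A 44, D 30.
C and A advance.
Runoff: C is preferred to A by 49 voters; A by 101.
A wins the runoff.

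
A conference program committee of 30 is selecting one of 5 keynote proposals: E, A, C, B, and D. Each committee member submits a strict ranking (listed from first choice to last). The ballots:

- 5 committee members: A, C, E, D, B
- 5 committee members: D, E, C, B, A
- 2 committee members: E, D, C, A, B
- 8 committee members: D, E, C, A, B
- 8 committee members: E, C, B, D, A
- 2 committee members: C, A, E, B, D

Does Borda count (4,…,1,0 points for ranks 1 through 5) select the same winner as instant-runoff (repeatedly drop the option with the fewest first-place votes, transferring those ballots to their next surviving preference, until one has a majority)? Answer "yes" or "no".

yes

Borda — scores: E 93, A 36, C 77, B 23, D 71. Winner: E.
Instant-runoff — R1 E 10, A 5, C 2, B 0, D 13 (B out); R2 E 10, A 5, C 2, D 13 (C out); R3 E 10, A 7, D 13 (A out); R4 E 17, D 13 (E winner). Winner: E.
The two methods agree.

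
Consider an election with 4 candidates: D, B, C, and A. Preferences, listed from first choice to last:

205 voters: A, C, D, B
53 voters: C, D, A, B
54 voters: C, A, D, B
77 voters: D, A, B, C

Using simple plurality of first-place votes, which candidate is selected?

First-place votes: D 77, B 0, C 107, A 205.
A has the most first-place votes.

A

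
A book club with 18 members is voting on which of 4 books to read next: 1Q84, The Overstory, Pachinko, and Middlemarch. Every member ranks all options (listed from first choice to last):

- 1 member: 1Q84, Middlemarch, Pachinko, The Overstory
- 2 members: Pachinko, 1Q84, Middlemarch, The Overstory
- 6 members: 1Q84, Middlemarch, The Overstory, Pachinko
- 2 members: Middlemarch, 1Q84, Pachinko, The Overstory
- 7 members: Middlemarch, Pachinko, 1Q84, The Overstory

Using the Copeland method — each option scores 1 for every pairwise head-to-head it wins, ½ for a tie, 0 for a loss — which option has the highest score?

1Q84: beats The Overstory; ties Pachinko and Middlemarch → score 2.
The Overstory: loses to 1Q84, Pachinko, and Middlemarch → score 0.
Pachinko: beats The Overstory; ties 1Q84; loses to Middlemarch → score 1.5.
Middlemarch: beats The Overstory and Pachinko; ties 1Q84 → score 2.5.
Middlemarch has the best pairwise record.

Middlemarch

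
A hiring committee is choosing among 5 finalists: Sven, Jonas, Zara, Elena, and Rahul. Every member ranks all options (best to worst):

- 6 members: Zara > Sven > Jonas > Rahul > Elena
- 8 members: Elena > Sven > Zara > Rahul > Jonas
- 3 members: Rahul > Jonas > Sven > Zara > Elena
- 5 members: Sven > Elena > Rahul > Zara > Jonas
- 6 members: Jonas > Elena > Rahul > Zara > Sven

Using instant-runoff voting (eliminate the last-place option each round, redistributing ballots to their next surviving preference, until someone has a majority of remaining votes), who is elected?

Jonas

Round 1: Sven 5, Jonas 6, Zara 6, Elena 8, Rahul 3. Eliminate Rahul.
Round 2: Sven 5, Jonas 9, Zara 6, Elena 8. Eliminate Sven.
Round 3: Jonas 9, Zara 6, Elena 13. Eliminate Zara.
Round 4: Jonas 15, Elena 13. Jonas has a majority.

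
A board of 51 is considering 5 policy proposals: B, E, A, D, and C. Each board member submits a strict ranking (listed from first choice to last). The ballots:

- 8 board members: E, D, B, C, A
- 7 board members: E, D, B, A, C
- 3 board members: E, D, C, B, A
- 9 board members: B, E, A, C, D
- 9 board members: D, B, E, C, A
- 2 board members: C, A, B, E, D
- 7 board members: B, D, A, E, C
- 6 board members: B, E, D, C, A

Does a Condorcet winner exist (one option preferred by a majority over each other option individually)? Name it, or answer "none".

Checking pairwise contests:
D beats B 27–24.
B beats E 33–18.
B beats A 49–2.
E beats D 35–16.
B beats C 46–5.
Every option loses at least one head-to-head, so there is no Condorcet winner.

none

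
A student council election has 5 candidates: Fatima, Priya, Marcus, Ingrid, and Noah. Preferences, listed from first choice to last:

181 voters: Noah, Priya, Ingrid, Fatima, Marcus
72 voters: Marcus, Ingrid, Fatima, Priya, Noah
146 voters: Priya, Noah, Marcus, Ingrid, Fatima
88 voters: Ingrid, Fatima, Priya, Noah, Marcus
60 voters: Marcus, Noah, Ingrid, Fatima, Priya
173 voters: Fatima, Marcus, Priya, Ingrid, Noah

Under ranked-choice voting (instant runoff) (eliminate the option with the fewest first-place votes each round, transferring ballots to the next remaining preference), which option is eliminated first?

Round 1: Fatima 173, Priya 146, Marcus 132, Ingrid 88, Noah 181. Eliminate Ingrid.

Ingrid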